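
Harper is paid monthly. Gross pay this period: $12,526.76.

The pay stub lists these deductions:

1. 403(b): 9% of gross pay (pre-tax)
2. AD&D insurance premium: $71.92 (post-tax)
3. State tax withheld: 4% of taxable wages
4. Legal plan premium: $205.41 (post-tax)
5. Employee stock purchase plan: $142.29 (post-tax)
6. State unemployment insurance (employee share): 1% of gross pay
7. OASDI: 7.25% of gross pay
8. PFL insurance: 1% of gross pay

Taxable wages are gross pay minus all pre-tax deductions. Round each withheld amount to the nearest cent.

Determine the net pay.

$9,365.03

403(b): $12,526.76 × 0.09 = $1,127.41
Taxable wages = $12,526.76 − $1,127.41 = $11,399.35
State tax withheld: $11,399.35 × 0.04 = $455.97
State unemployment insurance (employee share): $12,526.76 × 0.01 = $125.27
PFL insurance: $12,526.76 × 0.01 = $125.27
OASDI: $12,526.76 × 0.0725 = $908.19
Legal plan premium: $205.41
Employee stock purchase plan: $142.29
AD&D insurance premium: $71.92
Total deductions = $1,127.41 + $455.97 + $125.27 + $125.27 + $908.19 + $205.41 + $142.29 + $71.92 = $3,161.73
Net pay = $12,526.76 − $3,161.73 = $9,365.03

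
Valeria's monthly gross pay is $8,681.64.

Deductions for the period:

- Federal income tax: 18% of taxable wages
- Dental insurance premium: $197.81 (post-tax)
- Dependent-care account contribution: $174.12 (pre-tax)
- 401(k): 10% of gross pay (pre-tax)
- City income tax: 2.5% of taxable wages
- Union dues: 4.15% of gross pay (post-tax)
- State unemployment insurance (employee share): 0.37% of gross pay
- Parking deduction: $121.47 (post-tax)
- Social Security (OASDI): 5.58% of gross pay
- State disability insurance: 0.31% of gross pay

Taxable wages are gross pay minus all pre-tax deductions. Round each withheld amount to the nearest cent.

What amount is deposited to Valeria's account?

$4,850.26

401(k): $8,681.64 × 0.1 = $868.16
Dependent-care account contribution: $174.12
Pre-tax total = $868.16 + $174.12 = $1,042.28
Taxable wages = $8,681.64 − $1,042.28 = $7,639.36
Federal income tax: $7,639.36 × 0.18 = $1,375.08
City income tax: $7,639.36 × 0.025 = $190.98
State unemployment insurance (employee share): $8,681.64 × 0.0037 = $32.12
Social Security (OASDI): $8,681.64 × 0.0558 = $484.44
State disability insurance: $8,681.64 × 0.0031 = $26.91
Union dues: $8,681.64 × 0.0415 = $360.29
Dental insurance premium: $197.81
Parking deduction: $121.47
Total deductions = $868.16 + $174.12 + $1,375.08 + $190.98 + $32.12 + $484.44 + $26.91 + $360.29 + $197.81 + $121.47 = $3,831.38
Net pay = $8,681.64 − $3,831.38 = $4,850.26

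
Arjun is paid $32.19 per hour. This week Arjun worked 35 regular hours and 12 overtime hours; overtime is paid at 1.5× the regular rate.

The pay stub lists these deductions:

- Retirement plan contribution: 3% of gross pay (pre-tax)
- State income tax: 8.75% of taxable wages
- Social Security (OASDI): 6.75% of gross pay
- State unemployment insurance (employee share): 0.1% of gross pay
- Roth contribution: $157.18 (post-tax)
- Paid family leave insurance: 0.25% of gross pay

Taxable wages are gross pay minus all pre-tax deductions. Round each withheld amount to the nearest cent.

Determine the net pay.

$1,231.77

Regular pay: 35 × $32.19 = $1,126.65
Overtime pay: 12 × $32.19 × 1.5 = $579.42
Gross pay = $1,126.65 + $579.42 = $1,706.07
Retirement plan contribution: $1,706.07 × 0.03 = $51.18
Taxable wages = $1,706.07 − $51.18 = $1,654.89
State income tax: $1,654.89 × 0.0875 = $144.80
State unemployment insurance (employee share): $1,706.07 × 0.001 = $1.71
Social Security (OASDI): $1,706.07 × 0.0675 = $115.16
Paid family leave insurance: $1,706.07 × 0.0025 = $4.27
Roth contribution: $157.18
Total deductions = $51.18 + $144.80 + $1.71 + $115.16 + $4.27 + $157.18 = $474.30
Net pay = $1,706.07 − $474.30 = $1,231.77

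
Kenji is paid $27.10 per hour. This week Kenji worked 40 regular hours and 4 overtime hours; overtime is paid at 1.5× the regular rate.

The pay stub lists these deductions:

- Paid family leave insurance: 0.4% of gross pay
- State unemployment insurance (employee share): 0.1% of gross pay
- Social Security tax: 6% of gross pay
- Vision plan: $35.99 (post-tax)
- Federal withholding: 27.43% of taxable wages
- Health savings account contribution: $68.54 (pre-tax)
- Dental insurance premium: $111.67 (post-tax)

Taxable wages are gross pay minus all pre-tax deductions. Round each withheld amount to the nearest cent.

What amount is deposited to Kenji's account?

$626.22

Regular pay: 40 × $27.10 = $1,084.00
Overtime pay: 4 × $27.10 × 1.5 = $162.60
Gross pay = $1,084.00 + $162.60 = $1,246.60
Health savings account contribution: $68.54
Taxable wages = $1,246.60 − $68.54 = $1,178.06
Federal withholding: $1,178.06 × 0.2743 = $323.14
Social Security tax: $1,246.60 × 0.06 = $74.80
State unemployment insurance (employee share): $1,246.60 × 0.001 = $1.25
Paid family leave insurance: $1,246.60 × 0.004 = $4.99
Vision plan: $35.99
Dental insurance premium: $111.67
Total deductions = $68.54 + $323.14 + $74.80 + $1.25 + $4.99 + $35.99 + $111.67 = $620.38
Net pay = $1,246.60 − $620.38 = $626.22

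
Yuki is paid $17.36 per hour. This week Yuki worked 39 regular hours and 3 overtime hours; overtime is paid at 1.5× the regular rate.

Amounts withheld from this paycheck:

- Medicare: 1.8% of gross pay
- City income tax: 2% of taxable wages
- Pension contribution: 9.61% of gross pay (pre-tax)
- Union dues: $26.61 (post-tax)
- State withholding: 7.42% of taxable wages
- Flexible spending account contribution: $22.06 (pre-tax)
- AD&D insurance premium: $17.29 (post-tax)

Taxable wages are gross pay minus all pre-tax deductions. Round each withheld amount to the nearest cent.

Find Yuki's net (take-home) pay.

$540.82

Regular pay: 39 × $17.36 = $677.04
Overtime pay: 3 × $17.36 × 1.5 = $78.12
Gross pay = $677.04 + $78.12 = $755.16
Flexible spending account contribution: $22.06
Pension contribution: $755.16 × 0.0961 = $72.57
Pre-tax total = $22.06 + $72.57 = $94.63
Taxable wages = $755.16 − $94.63 = $660.53
City income tax: $660.53 × 0.02 = $13.21
State withholding: $660.53 × 0.0742 = $49.01
Medicare: $755.16 × 0.018 = $13.59
Union dues: $26.61
AD&D insurance premium: $17.29
Total deductions = $22.06 + $72.57 + $13.21 + $49.01 + $13.59 + $26.61 + $17.29 = $214.34
Net pay = $755.16 − $214.34 = $540.82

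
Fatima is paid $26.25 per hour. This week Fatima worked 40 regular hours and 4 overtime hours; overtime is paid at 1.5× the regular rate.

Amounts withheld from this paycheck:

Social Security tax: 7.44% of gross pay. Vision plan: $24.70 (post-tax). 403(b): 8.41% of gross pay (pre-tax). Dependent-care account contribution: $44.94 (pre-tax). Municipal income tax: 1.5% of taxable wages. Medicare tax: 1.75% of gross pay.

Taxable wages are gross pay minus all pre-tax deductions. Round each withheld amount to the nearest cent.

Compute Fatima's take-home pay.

Regular pay: 40 × $26.25 = $1,050.00
Overtime pay: 4 × $26.25 × 1.5 = $157.50
Gross pay = $1,050.00 + $157.50 = $1,207.50
403(b): $1,207.50 × 0.0841 = $101.55
Dependent-care account contribution: $44.94
Pre-tax total = $101.55 + $44.94 = $146.49
Taxable wages = $1,207.50 − $146.49 = $1,061.01
Municipal income tax: $1,061.01 × 0.015 = $15.92
Medicare tax: $1,207.50 × 0.0175 = $21.13
Social Security tax: $1,207.50 × 0.0744 = $89.84
Vision plan: $24.70
Total deductions = $101.55 + $44.94 + $15.92 + $21.13 + $89.84 + $24.70 = $298.08
Net pay = $1,207.50 − $298.08 = $909.42

$909.42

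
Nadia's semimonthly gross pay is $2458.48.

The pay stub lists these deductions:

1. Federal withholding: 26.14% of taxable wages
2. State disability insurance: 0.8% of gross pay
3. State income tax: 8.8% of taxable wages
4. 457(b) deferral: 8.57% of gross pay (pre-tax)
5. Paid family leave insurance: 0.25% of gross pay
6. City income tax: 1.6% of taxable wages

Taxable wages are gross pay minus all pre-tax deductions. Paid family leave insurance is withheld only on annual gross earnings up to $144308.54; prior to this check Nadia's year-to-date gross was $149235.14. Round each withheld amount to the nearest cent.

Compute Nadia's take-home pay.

$1406.78

457(b) deferral: $2458.48 × 0.0857 = $210.69
Taxable wages = $2458.48 − $210.69 = $2247.79
State income tax: $2247.79 × 0.088 = $197.81
Federal withholding: $2247.79 × 0.2614 = $587.57
City income tax: $2247.79 × 0.016 = $35.96
State disability insurance: $2458.48 × 0.008 = $19.67
Paid family leave insurance: annual cap $144308.54 already reached (YTD $149235.14), so $0.00
Total deductions = $210.69 + $197.81 + $587.57 + $35.96 + $19.67 + $0.00 = $1051.70
Net pay = $2458.48 − $1051.70 = $1406.78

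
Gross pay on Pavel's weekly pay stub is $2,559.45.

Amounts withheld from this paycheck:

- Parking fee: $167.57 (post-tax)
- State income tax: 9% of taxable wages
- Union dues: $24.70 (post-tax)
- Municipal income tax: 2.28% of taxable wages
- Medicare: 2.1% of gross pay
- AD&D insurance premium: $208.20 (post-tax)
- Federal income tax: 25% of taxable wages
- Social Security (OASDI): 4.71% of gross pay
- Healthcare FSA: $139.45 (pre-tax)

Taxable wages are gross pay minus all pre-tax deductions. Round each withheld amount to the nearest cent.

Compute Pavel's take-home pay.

Healthcare FSA: $139.45
Taxable wages = $2,559.45 − $139.45 = $2,420.00
Federal income tax: $2,420.00 × 0.25 = $605.00
Municipal income tax: $2,420.00 × 0.0228 = $55.18
State income tax: $2,420.00 × 0.09 = $217.80
Medicare: $2,559.45 × 0.021 = $53.75
Social Security (OASDI): $2,559.45 × 0.0471 = $120.55
AD&D insurance premium: $208.20
Union dues: $24.70
Parking fee: $167.57
Total deductions = $139.45 + $605.00 + $55.18 + $217.80 + $53.75 + $120.55 + $208.20 + $24.70 + $167.57 = $1,592.20
Net pay = $2,559.45 − $1,592.20 = $967.25

$967.25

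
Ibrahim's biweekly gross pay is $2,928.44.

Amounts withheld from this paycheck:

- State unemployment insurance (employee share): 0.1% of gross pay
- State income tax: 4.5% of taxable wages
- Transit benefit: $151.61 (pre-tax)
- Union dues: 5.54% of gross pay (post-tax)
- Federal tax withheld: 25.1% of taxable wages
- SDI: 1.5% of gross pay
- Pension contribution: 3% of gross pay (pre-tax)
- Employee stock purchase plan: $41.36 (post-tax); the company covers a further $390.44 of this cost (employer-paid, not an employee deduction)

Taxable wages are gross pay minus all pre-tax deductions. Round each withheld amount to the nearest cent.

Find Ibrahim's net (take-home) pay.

$1,642.59

Transit benefit: $151.61
Pension contribution: $2,928.44 × 0.03 = $87.85
Pre-tax total = $151.61 + $87.85 = $239.46
Taxable wages = $2,928.44 − $239.46 = $2,688.98
State income tax: $2,688.98 × 0.045 = $121.00
Federal tax withheld: $2,688.98 × 0.251 = $674.93
SDI: $2,928.44 × 0.015 = $43.93
State unemployment insurance (employee share): $2,928.44 × 0.001 = $2.93
Employee stock purchase plan: $41.36
Union dues: $2,928.44 × 0.0554 = $162.24
(Employer's $390.44 toward employee stock purchase plan is not withheld from the employee.)
Total deductions = $151.61 + $87.85 + $121.00 + $674.93 + $43.93 + $2.93 + $41.36 + $162.24 = $1,285.85
Net pay = $2,928.44 − $1,285.85 = $1,642.59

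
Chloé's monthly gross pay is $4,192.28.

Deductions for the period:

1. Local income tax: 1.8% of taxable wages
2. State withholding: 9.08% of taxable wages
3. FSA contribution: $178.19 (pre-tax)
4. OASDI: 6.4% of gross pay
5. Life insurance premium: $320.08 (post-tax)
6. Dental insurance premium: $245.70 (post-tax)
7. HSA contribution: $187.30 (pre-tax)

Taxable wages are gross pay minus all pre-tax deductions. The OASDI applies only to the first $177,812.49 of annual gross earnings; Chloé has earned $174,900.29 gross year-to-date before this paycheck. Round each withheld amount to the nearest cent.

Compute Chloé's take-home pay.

FSA contribution: $178.19
HSA contribution: $187.30
Pre-tax total = $178.19 + $187.30 = $365.49
Taxable wages = $4,192.28 − $365.49 = $3,826.79
Local income tax: $3,826.79 × 0.018 = $68.88
State withholding: $3,826.79 × 0.0908 = $347.47
OASDI: only $177,812.49 − $174,900.29 = $2,912.20 of this check is subject → $2,912.20 × 0.064 = $186.38
Life insurance premium: $320.08
Dental insurance premium: $245.70
Total deductions = $178.19 + $187.30 + $68.88 + $347.47 + $186.38 + $320.08 + $245.70 = $1,534.00
Net pay = $4,192.28 − $1,534.00 = $2,658.28

$2,658.28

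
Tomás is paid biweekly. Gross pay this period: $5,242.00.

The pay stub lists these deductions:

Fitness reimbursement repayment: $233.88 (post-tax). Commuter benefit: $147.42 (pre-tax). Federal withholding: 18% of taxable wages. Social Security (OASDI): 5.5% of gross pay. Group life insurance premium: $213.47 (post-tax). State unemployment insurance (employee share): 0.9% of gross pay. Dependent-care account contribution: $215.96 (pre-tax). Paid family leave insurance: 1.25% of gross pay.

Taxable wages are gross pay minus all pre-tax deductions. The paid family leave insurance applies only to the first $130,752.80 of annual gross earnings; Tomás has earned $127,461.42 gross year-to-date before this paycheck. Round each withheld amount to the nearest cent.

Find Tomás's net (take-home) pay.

$3,176.49

Dependent-care account contribution: $215.96
Commuter benefit: $147.42
Pre-tax total = $215.96 + $147.42 = $363.38
Taxable wages = $5,242.00 − $363.38 = $4,878.62
Federal withholding: $4,878.62 × 0.18 = $878.15
Paid family leave insurance: only $130,752.80 − $127,461.42 = $3,291.38 of this check is subject → $3,291.38 × 0.0125 = $41.14
State unemployment insurance (employee share): $5,242.00 × 0.009 = $47.18
Social Security (OASDI): $5,242.00 × 0.055 = $288.31
Fitness reimbursement repayment: $233.88
Group life insurance premium: $213.47
Total deductions = $215.96 + $147.42 + $878.15 + $41.14 + $47.18 + $288.31 + $233.88 + $213.47 = $2,065.51
Net pay = $5,242.00 − $2,065.51 = $3,176.49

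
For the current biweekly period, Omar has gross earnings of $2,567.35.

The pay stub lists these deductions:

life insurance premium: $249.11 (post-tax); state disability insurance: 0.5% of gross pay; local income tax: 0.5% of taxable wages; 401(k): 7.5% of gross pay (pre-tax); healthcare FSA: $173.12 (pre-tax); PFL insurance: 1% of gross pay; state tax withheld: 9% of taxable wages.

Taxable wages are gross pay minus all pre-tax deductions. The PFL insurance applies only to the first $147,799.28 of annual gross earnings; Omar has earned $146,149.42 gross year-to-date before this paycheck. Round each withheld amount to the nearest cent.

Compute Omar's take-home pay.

401(k): $2,567.35 × 0.075 = $192.55
Healthcare FSA: $173.12
Pre-tax total = $192.55 + $173.12 = $365.67
Taxable wages = $2,567.35 − $365.67 = $2,201.68
State tax withheld: $2,201.68 × 0.09 = $198.15
Local income tax: $2,201.68 × 0.005 = $11.01
State disability insurance: $2,567.35 × 0.005 = $12.84
PFL insurance: only $147,799.28 − $146,149.42 = $1,649.86 of this check is subject → $1,649.86 × 0.01 = $16.50
Life insurance premium: $249.11
Total deductions = $192.55 + $173.12 + $198.15 + $11.01 + $12.84 + $16.50 + $249.11 = $853.28
Net pay = $2,567.35 − $853.28 = $1,714.07

$1,714.07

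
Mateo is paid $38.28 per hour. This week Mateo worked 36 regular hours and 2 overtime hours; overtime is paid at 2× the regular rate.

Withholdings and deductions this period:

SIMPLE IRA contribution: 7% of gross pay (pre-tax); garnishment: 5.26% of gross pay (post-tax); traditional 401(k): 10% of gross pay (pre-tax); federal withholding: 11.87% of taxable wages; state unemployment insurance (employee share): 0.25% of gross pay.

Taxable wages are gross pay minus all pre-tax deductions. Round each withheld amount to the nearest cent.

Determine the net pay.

Regular pay: 36 × $38.28 = $1378.08
Overtime pay: 2 × $38.28 × 2 = $153.12
Gross pay = $1378.08 + $153.12 = $1531.20
Traditional 401(k): $1531.20 × 0.1 = $153.12
SIMPLE IRA contribution: $1531.20 × 0.07 = $107.18
Pre-tax total = $153.12 + $107.18 = $260.30
Taxable wages = $1531.20 − $260.30 = $1270.90
Federal withholding: $1270.90 × 0.1187 = $150.86
State unemployment insurance (employee share): $1531.20 × 0.0025 = $3.83
Garnishment: $1531.20 × 0.0526 = $80.54
Total deductions = $153.12 + $107.18 + $150.86 + $3.83 + $80.54 = $495.53
Net pay = $1531.20 − $495.53 = $1035.67

$1035.67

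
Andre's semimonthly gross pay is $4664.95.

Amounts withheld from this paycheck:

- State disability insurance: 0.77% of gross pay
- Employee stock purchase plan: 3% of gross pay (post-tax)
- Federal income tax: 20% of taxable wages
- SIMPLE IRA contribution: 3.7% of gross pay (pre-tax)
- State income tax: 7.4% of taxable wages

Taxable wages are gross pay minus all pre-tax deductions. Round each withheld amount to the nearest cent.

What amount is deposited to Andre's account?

SIMPLE IRA contribution: $4664.95 × 0.037 = $172.60
Taxable wages = $4664.95 − $172.60 = $4492.35
State income tax: $4492.35 × 0.074 = $332.43
Federal income tax: $4492.35 × 0.2 = $898.47
State disability insurance: $4664.95 × 0.0077 = $35.92
Employee stock purchase plan: $4664.95 × 0.03 = $139.95
Total deductions = $172.60 + $332.43 + $898.47 + $35.92 + $139.95 = $1579.37
Net pay = $4664.95 − $1579.37 = $3085.58

$3085.58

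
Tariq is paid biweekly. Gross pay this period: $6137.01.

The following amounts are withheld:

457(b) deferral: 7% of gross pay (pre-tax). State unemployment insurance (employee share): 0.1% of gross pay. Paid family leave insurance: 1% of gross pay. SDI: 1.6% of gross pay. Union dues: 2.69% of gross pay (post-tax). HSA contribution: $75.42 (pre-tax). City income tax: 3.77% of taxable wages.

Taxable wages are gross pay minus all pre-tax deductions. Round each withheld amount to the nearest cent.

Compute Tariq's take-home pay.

$5088.88

457(b) deferral: $6137.01 × 0.07 = $429.59
HSA contribution: $75.42
Pre-tax total = $429.59 + $75.42 = $505.01
Taxable wages = $6137.01 − $505.01 = $5632.00
City income tax: $5632.00 × 0.0377 = $212.33
SDI: $6137.01 × 0.016 = $98.19
Paid family leave insurance: $6137.01 × 0.01 = $61.37
State unemployment insurance (employee share): $6137.01 × 0.001 = $6.14
Union dues: $6137.01 × 0.0269 = $165.09
Total deductions = $429.59 + $75.42 + $212.33 + $98.19 + $61.37 + $6.14 + $165.09 = $1048.13
Net pay = $6137.01 − $1048.13 = $5088.88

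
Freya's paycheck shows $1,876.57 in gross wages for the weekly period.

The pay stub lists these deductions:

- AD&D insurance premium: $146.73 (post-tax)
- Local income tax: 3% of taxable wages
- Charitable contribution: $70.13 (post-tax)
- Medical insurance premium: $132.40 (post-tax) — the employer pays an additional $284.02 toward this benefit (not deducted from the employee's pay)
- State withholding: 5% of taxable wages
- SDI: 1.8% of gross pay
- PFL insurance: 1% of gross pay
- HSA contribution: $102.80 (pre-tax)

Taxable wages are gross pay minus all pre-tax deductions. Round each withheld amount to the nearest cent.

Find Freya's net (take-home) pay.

HSA contribution: $102.80
Taxable wages = $1,876.57 − $102.80 = $1,773.77
Local income tax: $1,773.77 × 0.03 = $53.21
State withholding: $1,773.77 × 0.05 = $88.69
SDI: $1,876.57 × 0.018 = $33.78
PFL insurance: $1,876.57 × 0.01 = $18.77
Charitable contribution: $70.13
AD&D insurance premium: $146.73
Medical insurance premium: $132.40
(Employer's $284.02 toward medical insurance premium is not withheld from the employee.)
Total deductions = $102.80 + $53.21 + $88.69 + $33.78 + $18.77 + $70.13 + $146.73 + $132.40 = $646.51
Net pay = $1,876.57 − $646.51 = $1,230.06

$1,230.06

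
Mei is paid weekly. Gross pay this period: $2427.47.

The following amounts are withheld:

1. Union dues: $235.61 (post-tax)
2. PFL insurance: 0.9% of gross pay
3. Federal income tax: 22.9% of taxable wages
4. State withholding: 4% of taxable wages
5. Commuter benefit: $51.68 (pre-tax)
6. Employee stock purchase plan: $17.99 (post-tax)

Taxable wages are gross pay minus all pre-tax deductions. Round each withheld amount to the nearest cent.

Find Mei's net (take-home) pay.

$1461.25

Commuter benefit: $51.68
Taxable wages = $2427.47 − $51.68 = $2375.79
State withholding: $2375.79 × 0.04 = $95.03
Federal income tax: $2375.79 × 0.229 = $544.06
PFL insurance: $2427.47 × 0.009 = $21.85
Union dues: $235.61
Employee stock purchase plan: $17.99
Total deductions = $51.68 + $95.03 + $544.06 + $21.85 + $235.61 + $17.99 = $966.22
Net pay = $2427.47 − $966.22 = $1461.25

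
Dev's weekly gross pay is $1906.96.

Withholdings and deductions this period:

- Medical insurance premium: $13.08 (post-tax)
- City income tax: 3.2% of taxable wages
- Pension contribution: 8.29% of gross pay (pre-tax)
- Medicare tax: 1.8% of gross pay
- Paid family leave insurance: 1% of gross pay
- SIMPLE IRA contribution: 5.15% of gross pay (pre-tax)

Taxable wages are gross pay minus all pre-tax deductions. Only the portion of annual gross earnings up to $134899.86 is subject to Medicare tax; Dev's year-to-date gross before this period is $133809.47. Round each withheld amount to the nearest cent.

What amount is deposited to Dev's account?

SIMPLE IRA contribution: $1906.96 × 0.0515 = $98.21
Pension contribution: $1906.96 × 0.0829 = $158.09
Pre-tax total = $98.21 + $158.09 = $256.30
Taxable wages = $1906.96 − $256.30 = $1650.66
City income tax: $1650.66 × 0.032 = $52.82
Paid family leave insurance: $1906.96 × 0.01 = $19.07
Medicare tax: only $134899.86 − $133809.47 = $1090.39 of this check is subject → $1090.39 × 0.018 = $19.63
Medical insurance premium: $13.08
Total deductions = $98.21 + $158.09 + $52.82 + $19.07 + $19.63 + $13.08 = $360.90
Net pay = $1906.96 − $360.90 = $1546.06

$1546.06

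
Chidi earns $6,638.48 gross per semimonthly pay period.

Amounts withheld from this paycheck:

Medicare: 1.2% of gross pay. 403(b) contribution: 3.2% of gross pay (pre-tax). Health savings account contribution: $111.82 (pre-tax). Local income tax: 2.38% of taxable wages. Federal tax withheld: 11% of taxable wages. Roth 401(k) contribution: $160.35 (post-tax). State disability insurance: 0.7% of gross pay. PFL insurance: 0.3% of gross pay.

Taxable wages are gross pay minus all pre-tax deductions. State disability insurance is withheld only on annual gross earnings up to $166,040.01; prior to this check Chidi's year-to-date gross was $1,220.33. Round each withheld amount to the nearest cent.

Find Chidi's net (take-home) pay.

$5,162.98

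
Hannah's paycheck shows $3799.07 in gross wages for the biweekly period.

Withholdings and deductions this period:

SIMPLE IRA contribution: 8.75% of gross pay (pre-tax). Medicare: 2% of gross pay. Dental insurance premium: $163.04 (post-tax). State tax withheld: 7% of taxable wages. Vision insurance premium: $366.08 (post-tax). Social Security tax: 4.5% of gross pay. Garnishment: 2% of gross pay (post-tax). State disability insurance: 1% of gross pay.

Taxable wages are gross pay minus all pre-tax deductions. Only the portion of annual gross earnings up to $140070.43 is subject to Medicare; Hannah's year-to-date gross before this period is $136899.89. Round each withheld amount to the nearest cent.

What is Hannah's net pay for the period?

$2346.52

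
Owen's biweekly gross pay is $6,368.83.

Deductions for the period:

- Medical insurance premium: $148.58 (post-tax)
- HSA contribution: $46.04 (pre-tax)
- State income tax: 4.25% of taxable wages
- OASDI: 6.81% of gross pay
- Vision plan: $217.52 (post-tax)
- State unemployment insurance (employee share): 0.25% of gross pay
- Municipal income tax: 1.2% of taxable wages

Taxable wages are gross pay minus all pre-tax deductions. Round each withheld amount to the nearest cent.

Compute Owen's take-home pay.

$5,162.46

HSA contribution: $46.04
Taxable wages = $6,368.83 − $46.04 = $6,322.79
State income tax: $6,322.79 × 0.0425 = $268.72
Municipal income tax: $6,322.79 × 0.012 = $75.87
OASDI: $6,368.83 × 0.0681 = $433.72
State unemployment insurance (employee share): $6,368.83 × 0.0025 = $15.92
Medical insurance premium: $148.58
Vision plan: $217.52
Total deductions = $46.04 + $268.72 + $75.87 + $433.72 + $15.92 + $148.58 + $217.52 = $1,206.37
Net pay = $6,368.83 − $1,206.37 = $5,162.46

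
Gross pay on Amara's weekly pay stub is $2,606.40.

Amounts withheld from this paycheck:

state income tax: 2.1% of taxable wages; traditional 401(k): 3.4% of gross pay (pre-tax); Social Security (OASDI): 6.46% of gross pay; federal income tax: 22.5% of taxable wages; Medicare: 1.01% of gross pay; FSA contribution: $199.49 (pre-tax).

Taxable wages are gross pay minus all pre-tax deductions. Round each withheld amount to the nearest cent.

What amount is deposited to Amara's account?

$1,553.30

Traditional 401(k): $2,606.40 × 0.034 = $88.62
FSA contribution: $199.49
Pre-tax total = $88.62 + $199.49 = $288.11
Taxable wages = $2,606.40 − $288.11 = $2,318.29
State income tax: $2,318.29 × 0.021 = $48.68
Federal income tax: $2,318.29 × 0.225 = $521.62
Medicare: $2,606.40 × 0.0101 = $26.32
Social Security (OASDI): $2,606.40 × 0.0646 = $168.37
Total deductions = $88.62 + $199.49 + $48.68 + $521.62 + $26.32 + $168.37 = $1,053.10
Net pay = $2,606.40 − $1,053.10 = $1,553.30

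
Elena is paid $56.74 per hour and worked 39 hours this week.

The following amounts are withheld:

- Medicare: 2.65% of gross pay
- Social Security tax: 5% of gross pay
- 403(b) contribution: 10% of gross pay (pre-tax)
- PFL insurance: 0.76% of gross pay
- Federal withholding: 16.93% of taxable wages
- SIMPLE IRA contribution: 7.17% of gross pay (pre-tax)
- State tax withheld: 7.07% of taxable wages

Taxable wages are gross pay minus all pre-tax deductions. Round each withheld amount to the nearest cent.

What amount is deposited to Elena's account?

Gross pay: 39 × $56.74 = $2,212.86
403(b) contribution: $2,212.86 × 0.1 = $221.29
SIMPLE IRA contribution: $2,212.86 × 0.0717 = $158.66
Pre-tax total = $221.29 + $158.66 = $379.95
Taxable wages = $2,212.86 − $379.95 = $1,832.91
State tax withheld: $1,832.91 × 0.0707 = $129.59
Federal withholding: $1,832.91 × 0.1693 = $310.31
Medicare: $2,212.86 × 0.0265 = $58.64
PFL insurance: $2,212.86 × 0.0076 = $16.82
Social Security tax: $2,212.86 × 0.05 = $110.64
Total deductions = $221.29 + $158.66 + $129.59 + $310.31 + $58.64 + $16.82 + $110.64 = $1,005.95
Net pay = $2,212.86 − $1,005.95 = $1,206.91

$1,206.91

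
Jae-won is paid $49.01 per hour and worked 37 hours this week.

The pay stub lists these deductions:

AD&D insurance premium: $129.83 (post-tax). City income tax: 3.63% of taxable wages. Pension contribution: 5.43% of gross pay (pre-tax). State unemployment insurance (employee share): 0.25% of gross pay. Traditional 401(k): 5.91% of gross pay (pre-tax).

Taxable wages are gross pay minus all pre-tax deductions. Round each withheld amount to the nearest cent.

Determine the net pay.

Gross pay: 37 × $49.01 = $1,813.37
Pension contribution: $1,813.37 × 0.0543 = $98.47
Traditional 401(k): $1,813.37 × 0.0591 = $107.17
Pre-tax total = $98.47 + $107.17 = $205.64
Taxable wages = $1,813.37 − $205.64 = $1,607.73
City income tax: $1,607.73 × 0.0363 = $58.36
State unemployment insurance (employee share): $1,813.37 × 0.0025 = $4.53
AD&D insurance premium: $129.83
Total deductions = $98.47 + $107.17 + $58.36 + $4.53 + $129.83 = $398.36
Net pay = $1,813.37 − $398.36 = $1,415.01

$1,415.01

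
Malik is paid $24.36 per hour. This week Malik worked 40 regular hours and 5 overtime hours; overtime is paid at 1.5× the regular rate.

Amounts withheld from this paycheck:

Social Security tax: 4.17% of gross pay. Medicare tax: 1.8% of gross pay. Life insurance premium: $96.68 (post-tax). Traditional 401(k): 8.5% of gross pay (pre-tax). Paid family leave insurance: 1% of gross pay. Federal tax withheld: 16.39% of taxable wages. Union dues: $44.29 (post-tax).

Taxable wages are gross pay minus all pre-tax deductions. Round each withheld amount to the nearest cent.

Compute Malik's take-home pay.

Regular pay: 40 × $24.36 = $974.40
Overtime pay: 5 × $24.36 × 1.5 = $182.70
Gross pay = $974.40 + $182.70 = $1157.10
Traditional 401(k): $1157.10 × 0.085 = $98.35
Taxable wages = $1157.10 − $98.35 = $1058.75
Federal tax withheld: $1058.75 × 0.1639 = $173.53
Paid family leave insurance: $1157.10 × 0.01 = $11.57
Medicare tax: $1157.10 × 0.018 = $20.83
Social Security tax: $1157.10 × 0.0417 = $48.25
Union dues: $44.29
Life insurance premium: $96.68
Total deductions = $98.35 + $173.53 + $11.57 + $20.83 + $48.25 + $44.29 + $96.68 = $493.50
Net pay = $1157.10 − $493.50 = $663.60

$663.60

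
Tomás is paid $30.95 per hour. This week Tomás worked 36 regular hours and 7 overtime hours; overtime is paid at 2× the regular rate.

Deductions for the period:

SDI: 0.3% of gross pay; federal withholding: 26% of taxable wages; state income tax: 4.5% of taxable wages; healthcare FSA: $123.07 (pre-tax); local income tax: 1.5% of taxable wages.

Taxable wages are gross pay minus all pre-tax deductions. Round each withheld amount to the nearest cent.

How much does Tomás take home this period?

$963.97

Regular pay: 36 × $30.95 = $1,114.20
Overtime pay: 7 × $30.95 × 2 = $433.30
Gross pay = $1,114.20 + $433.30 = $1,547.50
Healthcare FSA: $123.07
Taxable wages = $1,547.50 − $123.07 = $1,424.43
State income tax: $1,424.43 × 0.045 = $64.10
Local income tax: $1,424.43 × 0.015 = $21.37
Federal withholding: $1,424.43 × 0.26 = $370.35
SDI: $1,547.50 × 0.003 = $4.64
Total deductions = $123.07 + $64.10 + $21.37 + $370.35 + $4.64 = $583.53
Net pay = $1,547.50 − $583.53 = $963.97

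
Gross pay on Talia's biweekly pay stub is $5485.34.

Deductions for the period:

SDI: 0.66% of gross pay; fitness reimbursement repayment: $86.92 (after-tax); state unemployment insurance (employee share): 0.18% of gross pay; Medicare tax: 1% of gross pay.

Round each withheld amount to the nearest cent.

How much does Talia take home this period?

$5297.50

Medicare tax: $5485.34 × 0.01 = $54.85
State unemployment insurance (employee share): $5485.34 × 0.0018 = $9.87
SDI: $5485.34 × 0.0066 = $36.20
Fitness reimbursement repayment: $86.92
Total deductions = $54.85 + $9.87 + $36.20 + $86.92 = $187.84
Net pay = $5485.34 − $187.84 = $5297.50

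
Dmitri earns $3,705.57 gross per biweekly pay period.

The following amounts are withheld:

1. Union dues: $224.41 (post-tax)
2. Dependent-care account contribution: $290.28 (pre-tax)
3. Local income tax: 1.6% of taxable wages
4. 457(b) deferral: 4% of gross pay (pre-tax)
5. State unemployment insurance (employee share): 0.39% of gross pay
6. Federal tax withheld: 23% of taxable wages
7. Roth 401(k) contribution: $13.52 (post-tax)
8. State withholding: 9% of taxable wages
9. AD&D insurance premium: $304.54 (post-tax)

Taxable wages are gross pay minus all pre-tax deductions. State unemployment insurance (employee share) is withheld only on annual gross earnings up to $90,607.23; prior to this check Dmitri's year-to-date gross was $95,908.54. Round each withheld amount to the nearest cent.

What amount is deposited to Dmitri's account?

$1,626.86

457(b) deferral: $3,705.57 × 0.04 = $148.22
Dependent-care account contribution: $290.28
Pre-tax total = $148.22 + $290.28 = $438.50
Taxable wages = $3,705.57 − $438.50 = $3,267.07
Local income tax: $3,267.07 × 0.016 = $52.27
State withholding: $3,267.07 × 0.09 = $294.04
Federal tax withheld: $3,267.07 × 0.23 = $751.43
State unemployment insurance (employee share): annual cap $90,607.23 already reached (YTD $95,908.54), so $0.00
AD&D insurance premium: $304.54
Union dues: $224.41
Roth 401(k) contribution: $13.52
Total deductions = $148.22 + $290.28 + $52.27 + $294.04 + $751.43 + $0.00 + $304.54 + $224.41 + $13.52 = $2,078.71
Net pay = $3,705.57 − $2,078.71 = $1,626.86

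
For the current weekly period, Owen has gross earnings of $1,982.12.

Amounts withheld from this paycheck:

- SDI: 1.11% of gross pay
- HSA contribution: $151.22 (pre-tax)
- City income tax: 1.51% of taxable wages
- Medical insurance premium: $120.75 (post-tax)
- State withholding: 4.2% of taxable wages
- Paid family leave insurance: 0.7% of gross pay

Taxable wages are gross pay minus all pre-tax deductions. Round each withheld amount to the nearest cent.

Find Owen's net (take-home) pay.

HSA contribution: $151.22
Taxable wages = $1,982.12 − $151.22 = $1,830.90
State withholding: $1,830.90 × 0.042 = $76.90
City income tax: $1,830.90 × 0.0151 = $27.65
SDI: $1,982.12 × 0.0111 = $22.00
Paid family leave insurance: $1,982.12 × 0.007 = $13.87
Medical insurance premium: $120.75
Total deductions = $151.22 + $76.90 + $27.65 + $22.00 + $13.87 + $120.75 = $412.39
Net pay = $1,982.12 − $412.39 = $1,569.73

$1,569.73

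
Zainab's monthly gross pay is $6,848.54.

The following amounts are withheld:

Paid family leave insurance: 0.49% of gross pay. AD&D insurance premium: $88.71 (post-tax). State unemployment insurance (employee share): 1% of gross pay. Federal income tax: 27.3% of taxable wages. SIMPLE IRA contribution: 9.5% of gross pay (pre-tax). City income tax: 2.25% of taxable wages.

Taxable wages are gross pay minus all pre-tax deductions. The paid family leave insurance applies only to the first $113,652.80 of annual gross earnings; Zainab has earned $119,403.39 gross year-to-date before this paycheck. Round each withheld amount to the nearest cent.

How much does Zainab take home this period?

$4,209.25

SIMPLE IRA contribution: $6,848.54 × 0.095 = $650.61
Taxable wages = $6,848.54 − $650.61 = $6,197.93
City income tax: $6,197.93 × 0.0225 = $139.45
Federal income tax: $6,197.93 × 0.273 = $1,692.03
State unemployment insurance (employee share): $6,848.54 × 0.01 = $68.49
Paid family leave insurance: annual cap $113,652.80 already reached (YTD $119,403.39), so $0.00
AD&D insurance premium: $88.71
Total deductions = $650.61 + $139.45 + $1,692.03 + $68.49 + $0.00 + $88.71 = $2,639.29
Net pay = $6,848.54 − $2,639.29 = $4,209.25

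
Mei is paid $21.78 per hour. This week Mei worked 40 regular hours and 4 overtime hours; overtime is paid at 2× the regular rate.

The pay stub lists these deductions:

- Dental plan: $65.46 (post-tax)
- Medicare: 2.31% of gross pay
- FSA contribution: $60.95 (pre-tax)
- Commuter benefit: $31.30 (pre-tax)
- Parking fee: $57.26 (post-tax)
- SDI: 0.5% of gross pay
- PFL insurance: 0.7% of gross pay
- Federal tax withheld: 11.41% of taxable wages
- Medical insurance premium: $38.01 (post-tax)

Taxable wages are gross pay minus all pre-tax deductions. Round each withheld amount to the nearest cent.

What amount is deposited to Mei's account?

$647.00

Regular pay: 40 × $21.78 = $871.20
Overtime pay: 4 × $21.78 × 2 = $174.24
Gross pay = $871.20 + $174.24 = $1,045.44
FSA contribution: $60.95
Commuter benefit: $31.30
Pre-tax total = $60.95 + $31.30 = $92.25
Taxable wages = $1,045.44 − $92.25 = $953.19
Federal tax withheld: $953.19 × 0.1141 = $108.76
SDI: $1,045.44 × 0.005 = $5.23
Medicare: $1,045.44 × 0.0231 = $24.15
PFL insurance: $1,045.44 × 0.007 = $7.32
Medical insurance premium: $38.01
Parking fee: $57.26
Dental plan: $65.46
Total deductions = $60.95 + $31.30 + $108.76 + $5.23 + $24.15 + $7.32 + $38.01 + $57.26 + $65.46 = $398.44
Net pay = $1,045.44 − $398.44 = $647.00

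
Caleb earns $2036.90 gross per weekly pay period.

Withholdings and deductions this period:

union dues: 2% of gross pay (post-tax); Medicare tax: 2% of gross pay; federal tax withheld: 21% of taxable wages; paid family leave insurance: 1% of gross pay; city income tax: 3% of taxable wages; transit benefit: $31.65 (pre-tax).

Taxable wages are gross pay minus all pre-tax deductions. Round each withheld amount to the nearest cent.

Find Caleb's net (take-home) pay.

$1422.14

Transit benefit: $31.65
Taxable wages = $2036.90 − $31.65 = $2005.25
City income tax: $2005.25 × 0.03 = $60.16
Federal tax withheld: $2005.25 × 0.21 = $421.10
Medicare tax: $2036.90 × 0.02 = $40.74
Paid family leave insurance: $2036.90 × 0.01 = $20.37
Union dues: $2036.90 × 0.02 = $40.74
Total deductions = $31.65 + $60.16 + $421.10 + $40.74 + $20.37 + $40.74 = $614.76
Net pay = $2036.90 − $614.76 = $1422.14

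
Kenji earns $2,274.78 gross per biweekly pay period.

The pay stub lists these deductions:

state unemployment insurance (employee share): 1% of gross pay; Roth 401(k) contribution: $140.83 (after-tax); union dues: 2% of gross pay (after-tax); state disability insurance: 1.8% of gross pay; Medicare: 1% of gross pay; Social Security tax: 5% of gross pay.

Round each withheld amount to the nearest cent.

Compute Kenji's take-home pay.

$1,888.26

Social Security tax: $2,274.78 × 0.05 = $113.74
State disability insurance: $2,274.78 × 0.018 = $40.95
State unemployment insurance (employee share): $2,274.78 × 0.01 = $22.75
Medicare: $2,274.78 × 0.01 = $22.75
Roth 401(k) contribution: $140.83
Union dues: $2,274.78 × 0.02 = $45.50
Total deductions = $113.74 + $40.95 + $22.75 + $22.75 + $140.83 + $45.50 = $386.52
Net pay = $2,274.78 − $386.52 = $1,888.26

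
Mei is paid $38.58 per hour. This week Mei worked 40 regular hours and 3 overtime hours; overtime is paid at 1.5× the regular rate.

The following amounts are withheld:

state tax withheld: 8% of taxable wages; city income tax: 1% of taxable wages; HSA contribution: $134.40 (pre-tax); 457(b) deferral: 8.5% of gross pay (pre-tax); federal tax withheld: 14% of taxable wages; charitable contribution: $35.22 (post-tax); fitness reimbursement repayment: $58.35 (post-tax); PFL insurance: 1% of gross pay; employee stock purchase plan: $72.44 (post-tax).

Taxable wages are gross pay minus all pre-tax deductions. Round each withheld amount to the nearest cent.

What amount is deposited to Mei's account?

Regular pay: 40 × $38.58 = $1,543.20
Overtime pay: 3 × $38.58 × 1.5 = $173.61
Gross pay = $1,543.20 + $173.61 = $1,716.81
457(b) deferral: $1,716.81 × 0.085 = $145.93
HSA contribution: $134.40
Pre-tax total = $145.93 + $134.40 = $280.33
Taxable wages = $1,716.81 − $280.33 = $1,436.48
City income tax: $1,436.48 × 0.01 = $14.36
State tax withheld: $1,436.48 × 0.08 = $114.92
Federal tax withheld: $1,436.48 × 0.14 = $201.11
PFL insurance: $1,716.81 × 0.01 = $17.17
Fitness reimbursement repayment: $58.35
Charitable contribution: $35.22
Employee stock purchase plan: $72.44
Total deductions = $145.93 + $134.40 + $14.36 + $114.92 + $201.11 + $17.17 + $58.35 + $35.22 + $72.44 = $793.90
Net pay = $1,716.81 − $793.90 = $922.91

$922.91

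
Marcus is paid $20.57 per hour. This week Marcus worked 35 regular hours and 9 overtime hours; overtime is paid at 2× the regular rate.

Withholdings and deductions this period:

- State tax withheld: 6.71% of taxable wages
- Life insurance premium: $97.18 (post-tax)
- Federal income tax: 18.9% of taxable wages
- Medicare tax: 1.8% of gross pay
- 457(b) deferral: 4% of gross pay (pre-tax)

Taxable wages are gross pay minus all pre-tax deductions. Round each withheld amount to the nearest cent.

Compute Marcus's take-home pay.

Regular pay: 35 × $20.57 = $719.95
Overtime pay: 9 × $20.57 × 2 = $370.26
Gross pay = $719.95 + $370.26 = $1,090.21
457(b) deferral: $1,090.21 × 0.04 = $43.61
Taxable wages = $1,090.21 − $43.61 = $1,046.60
State tax withheld: $1,046.60 × 0.0671 = $70.23
Federal income tax: $1,046.60 × 0.189 = $197.81
Medicare tax: $1,090.21 × 0.018 = $19.62
Life insurance premium: $97.18
Total deductions = $43.61 + $70.23 + $197.81 + $19.62 + $97.18 = $428.45
Net pay = $1,090.21 − $428.45 = $661.76

$661.76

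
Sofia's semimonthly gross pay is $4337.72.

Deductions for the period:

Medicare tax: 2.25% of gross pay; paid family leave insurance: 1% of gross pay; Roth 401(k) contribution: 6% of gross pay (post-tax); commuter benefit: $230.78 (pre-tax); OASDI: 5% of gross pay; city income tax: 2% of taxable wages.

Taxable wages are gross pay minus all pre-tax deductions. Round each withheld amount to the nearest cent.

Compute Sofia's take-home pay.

$3406.67

Commuter benefit: $230.78
Taxable wages = $4337.72 − $230.78 = $4106.94
City income tax: $4106.94 × 0.02 = $82.14
OASDI: $4337.72 × 0.05 = $216.89
Medicare tax: $4337.72 × 0.0225 = $97.60
Paid family leave insurance: $4337.72 × 0.01 = $43.38
Roth 401(k) contribution: $4337.72 × 0.06 = $260.26
Total deductions = $230.78 + $82.14 + $216.89 + $97.60 + $43.38 + $260.26 = $931.05
Net pay = $4337.72 − $931.05 = $3406.67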